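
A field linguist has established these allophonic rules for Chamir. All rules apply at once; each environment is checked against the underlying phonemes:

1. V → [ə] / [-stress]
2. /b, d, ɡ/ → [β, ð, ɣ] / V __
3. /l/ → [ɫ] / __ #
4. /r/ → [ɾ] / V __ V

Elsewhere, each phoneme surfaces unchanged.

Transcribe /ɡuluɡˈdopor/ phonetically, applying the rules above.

/ɡ/ — word-initial; rule 2 does not apply here → [ɡ].
/u/ (between /ɡ/ and /l/) occurs in an unstressed syllable → [ə] by rule 1.
/l/ — between /u/ and /u/; rule 3 does not apply here → [l].
/u/ (between /l/ and /ɡ/) occurs in an unstressed syllable → [ə] by rule 1.
/ɡ/ (between /u/ and /d/) occurs immediately after a vowel → [ɣ] by rule 2.
/d/ (between /ɡ/ and /o/) is in the target of rule 2 but the environment (immediately after a vowel) is not met → [d].
/o/ — between /d/ and /p/; rule 1 does not apply here → [o].
/p/ stays [p].
/o/ (between /p/ and /r/): in an unstressed syllable, so rule 1 applies → [ə].
/r/ — word-final; rule 4 does not apply here → [r].

[ɡələɣˈdopər]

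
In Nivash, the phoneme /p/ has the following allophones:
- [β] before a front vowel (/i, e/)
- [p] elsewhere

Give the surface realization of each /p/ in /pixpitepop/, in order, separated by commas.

Occurrence 1 (position 1): before a front vowel (/i, e/) → [β].
Occurrence 2 (position 4): before a front vowel (/i, e/) → [β].
Occurrence 3 (position 8): no conditioning environment matches → elsewhere allophone [p].
Occurrence 4 (position 10): no conditioning environment matches → elsewhere allophone [p].

[β], [β], [p], [p]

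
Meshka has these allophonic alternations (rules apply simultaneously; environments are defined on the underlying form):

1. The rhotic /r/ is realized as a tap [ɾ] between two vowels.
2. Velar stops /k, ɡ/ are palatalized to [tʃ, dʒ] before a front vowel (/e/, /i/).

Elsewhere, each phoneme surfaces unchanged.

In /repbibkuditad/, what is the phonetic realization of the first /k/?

/k/ (between /b/ and /u/): rule 2 targets it, but not before a front vowel → unchanged [k].

[k]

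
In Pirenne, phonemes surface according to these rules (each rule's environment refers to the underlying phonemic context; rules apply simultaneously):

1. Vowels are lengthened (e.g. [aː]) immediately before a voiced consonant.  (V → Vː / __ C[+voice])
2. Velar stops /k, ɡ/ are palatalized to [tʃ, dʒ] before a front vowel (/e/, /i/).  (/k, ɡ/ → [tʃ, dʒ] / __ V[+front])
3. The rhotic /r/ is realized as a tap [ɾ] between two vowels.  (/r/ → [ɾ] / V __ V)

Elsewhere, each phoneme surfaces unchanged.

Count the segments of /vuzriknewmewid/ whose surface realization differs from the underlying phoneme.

4

Segments that undergo a rule: /u/ → [uː] (rule 1); /e/ → [eː] (rule 1); /e/ → [eː] (rule 1); /i/ → [iː] (rule 1).
All other segments surface unchanged.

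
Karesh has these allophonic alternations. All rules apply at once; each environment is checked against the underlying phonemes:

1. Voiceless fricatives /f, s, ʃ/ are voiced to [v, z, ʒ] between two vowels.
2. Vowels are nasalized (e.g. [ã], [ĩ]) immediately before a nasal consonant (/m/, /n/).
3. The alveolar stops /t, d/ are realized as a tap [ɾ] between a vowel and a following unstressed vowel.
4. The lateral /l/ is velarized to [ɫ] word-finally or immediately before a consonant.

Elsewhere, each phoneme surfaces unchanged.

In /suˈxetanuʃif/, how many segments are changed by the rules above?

3

Segments that undergo a rule: /t/ → [ɾ] (rule 3); /a/ → [ã] (rule 2); /ʃ/ → [ʒ] (rule 1).
All other segments surface unchanged.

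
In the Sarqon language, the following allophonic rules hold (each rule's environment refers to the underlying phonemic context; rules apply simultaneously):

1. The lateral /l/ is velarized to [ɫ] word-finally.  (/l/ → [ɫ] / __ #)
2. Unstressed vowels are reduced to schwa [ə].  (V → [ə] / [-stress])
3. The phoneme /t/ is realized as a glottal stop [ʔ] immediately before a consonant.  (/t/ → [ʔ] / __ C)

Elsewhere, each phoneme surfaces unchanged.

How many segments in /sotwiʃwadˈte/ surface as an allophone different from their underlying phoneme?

Segments that undergo a rule: /o/ → [ə] (rule 2); /t/ → [ʔ] (rule 3); /i/ → [ə] (rule 2); /a/ → [ə] (rule 2).
All other segments surface unchanged.

4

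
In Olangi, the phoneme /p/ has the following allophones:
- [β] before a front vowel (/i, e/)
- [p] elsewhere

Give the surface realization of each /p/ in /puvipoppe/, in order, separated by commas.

Occurrence 1 (position 1): no conditioning environment matches → elsewhere allophone [p].
Occurrence 2 (position 5): no conditioning environment matches → elsewhere allophone [p].
Occurrence 3 (position 7): no conditioning environment matches → elsewhere allophone [p].
Occurrence 4 (position 8): before a front vowel (/i, e/) → [β].

[p], [p], [p], [β]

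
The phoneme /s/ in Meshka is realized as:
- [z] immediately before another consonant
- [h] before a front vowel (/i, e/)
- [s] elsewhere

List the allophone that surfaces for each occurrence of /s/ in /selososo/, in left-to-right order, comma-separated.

[h], [s], [s]

Occurrence 1 (position 1): before a front vowel (/i, e/) → [h].
Occurrence 2 (position 5): no conditioning environment matches → elsewhere allophone [s].
Occurrence 3 (position 7): no conditioning environment matches → elsewhere allophone [s].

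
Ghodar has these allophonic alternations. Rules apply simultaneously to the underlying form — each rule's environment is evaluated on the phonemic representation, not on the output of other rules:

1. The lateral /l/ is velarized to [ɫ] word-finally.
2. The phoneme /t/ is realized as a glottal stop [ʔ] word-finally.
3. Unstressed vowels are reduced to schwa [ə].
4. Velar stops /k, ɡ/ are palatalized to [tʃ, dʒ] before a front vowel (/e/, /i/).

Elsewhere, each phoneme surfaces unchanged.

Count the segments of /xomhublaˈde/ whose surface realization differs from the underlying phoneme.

3

Segments that undergo a rule: /o/ → [ə] (rule 3); /u/ → [ə] (rule 3); /a/ → [ə] (rule 3).
All other segments surface unchanged.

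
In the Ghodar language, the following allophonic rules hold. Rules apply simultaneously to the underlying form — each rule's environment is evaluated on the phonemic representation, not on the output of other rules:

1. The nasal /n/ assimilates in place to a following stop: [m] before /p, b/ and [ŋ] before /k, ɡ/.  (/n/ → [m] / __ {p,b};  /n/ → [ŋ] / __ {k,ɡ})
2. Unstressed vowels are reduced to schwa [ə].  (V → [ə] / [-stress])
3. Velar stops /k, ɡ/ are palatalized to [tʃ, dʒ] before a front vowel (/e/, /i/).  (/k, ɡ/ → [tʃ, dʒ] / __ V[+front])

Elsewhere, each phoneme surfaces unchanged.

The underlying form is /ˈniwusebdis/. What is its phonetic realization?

/n/ (word-initial) fails the environment for rule 1, so it stays [n].
/i/ (between /n/ and /w/): rule 2 targets it, but not in an unstressed syllable → unchanged [i].
Rule 2 applies to /u/ (between /w/ and /s/: in an unstressed syllable) → [ə].
/e/ — between /s/ and /b/, in an unstressed syllable — surfaces as [ə] (rule 2).
/i/ (between /d/ and /s/): in an unstressed syllable, so rule 2 applies → [ə].

[ˈniwəsəbdəs]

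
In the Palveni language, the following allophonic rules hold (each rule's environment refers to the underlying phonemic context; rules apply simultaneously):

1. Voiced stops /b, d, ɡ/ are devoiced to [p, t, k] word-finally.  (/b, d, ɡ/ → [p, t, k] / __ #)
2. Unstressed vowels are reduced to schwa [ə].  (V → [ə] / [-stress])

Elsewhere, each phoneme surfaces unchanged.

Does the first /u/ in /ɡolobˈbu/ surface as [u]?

/u/ — word-final; rule 2 does not apply here → [u].
The actual realization is [u], which matches [u].

Yes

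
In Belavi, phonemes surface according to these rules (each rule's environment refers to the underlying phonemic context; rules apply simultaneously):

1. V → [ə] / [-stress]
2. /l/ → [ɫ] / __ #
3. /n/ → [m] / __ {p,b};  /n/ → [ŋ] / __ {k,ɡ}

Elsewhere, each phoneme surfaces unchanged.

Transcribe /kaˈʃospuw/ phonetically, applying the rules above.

/k/ stays [k].
/a/ (between /k/ and /ʃ/): in an unstressed syllable, so rule 1 applies → [ə].
/ʃ/ — not in any rule's target class → [ʃ].
/o/ — between /ʃ/ and /s/; rule 1 does not apply here → [o].
/s/ — not in any rule's target class → [s].
/p/ — not in any rule's target class → [p].
/u/ (between /p/ and /w/) occurs in an unstressed syllable → [ə] by rule 1.
/w/ (word-final) is unaffected → [w].

[kəˈʃospəw]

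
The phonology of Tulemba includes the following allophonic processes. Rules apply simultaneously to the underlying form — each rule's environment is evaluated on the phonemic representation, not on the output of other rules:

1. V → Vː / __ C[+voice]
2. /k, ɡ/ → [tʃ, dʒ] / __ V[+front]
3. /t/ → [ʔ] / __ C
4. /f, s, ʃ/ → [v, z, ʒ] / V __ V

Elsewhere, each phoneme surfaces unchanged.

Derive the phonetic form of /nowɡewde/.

[noːwdʒeːwde]

/n/ stays [n].
/o/ — between /n/ and /w/, before a voiced consonant — surfaces as [oː] (rule 1).
/w/ (between /o/ and /ɡ/): no rule targets it → [w].
/ɡ/ (between /w/ and /e/): before a front vowel, so rule 2 applies → [dʒ].
/e/ meets the environment for rule 1 (before a voiced consonant) → [eː].
/w/ — not in any rule's target class → [w].
/d/ — not in any rule's target class → [d].
/e/ (word-final) is in the target of rule 1 but the environment (before a voiced consonant) is not met → [e].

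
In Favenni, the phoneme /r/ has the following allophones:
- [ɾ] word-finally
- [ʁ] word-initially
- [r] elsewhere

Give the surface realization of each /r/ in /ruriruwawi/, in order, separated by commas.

Occurrence 1 (position 1): word-initially → [ʁ].
Occurrence 2 (position 3): no conditioning environment matches → elsewhere allophone [r].
Occurrence 3 (position 5): no conditioning environment matches → elsewhere allophone [r].

[ʁ], [r], [r]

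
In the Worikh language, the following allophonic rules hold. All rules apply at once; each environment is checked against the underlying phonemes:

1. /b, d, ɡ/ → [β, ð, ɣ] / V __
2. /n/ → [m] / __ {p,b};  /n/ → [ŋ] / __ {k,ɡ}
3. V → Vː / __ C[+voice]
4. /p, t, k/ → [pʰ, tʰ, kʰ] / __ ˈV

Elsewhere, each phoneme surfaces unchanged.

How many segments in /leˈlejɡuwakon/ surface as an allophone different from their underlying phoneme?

Segments that undergo a rule: /e/ → [eː] (rule 3); /e/ → [eː] (rule 3); /u/ → [uː] (rule 3); /o/ → [oː] (rule 3).
All other segments surface unchanged.

4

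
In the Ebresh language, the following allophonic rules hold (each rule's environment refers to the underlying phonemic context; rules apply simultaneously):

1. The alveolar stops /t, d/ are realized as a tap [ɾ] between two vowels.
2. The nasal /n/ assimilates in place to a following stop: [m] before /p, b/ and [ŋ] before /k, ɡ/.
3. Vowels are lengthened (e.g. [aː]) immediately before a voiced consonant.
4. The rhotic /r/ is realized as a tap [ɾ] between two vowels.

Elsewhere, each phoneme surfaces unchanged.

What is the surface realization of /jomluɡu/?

/j/ — not in any rule's target class → [j].
/o/ — between /j/ and /m/, before a voiced consonant — surfaces as [oː] (rule 3).
/m/ stays [m].
/l/ (between /m/ and /u/) is unaffected → [l].
/u/ (between /l/ and /ɡ/) occurs before a voiced consonant → [uː] by rule 3.
/ɡ/ (between /u/ and /u/) is unaffected → [ɡ].
/u/ (word-final) fails the environment for rule 3, so it stays [u].

[joːmluːɡu]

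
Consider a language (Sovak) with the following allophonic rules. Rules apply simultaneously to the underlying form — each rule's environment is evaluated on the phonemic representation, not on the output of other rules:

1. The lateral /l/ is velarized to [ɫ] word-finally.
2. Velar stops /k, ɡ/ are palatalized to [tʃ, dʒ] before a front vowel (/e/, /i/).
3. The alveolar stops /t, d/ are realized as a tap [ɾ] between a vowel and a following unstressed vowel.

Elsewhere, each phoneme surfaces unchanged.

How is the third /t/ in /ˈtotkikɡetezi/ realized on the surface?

[ɾ]

/t/ meets the environment for rule 3 (between a vowel and a following unstressed vowel) → [ɾ].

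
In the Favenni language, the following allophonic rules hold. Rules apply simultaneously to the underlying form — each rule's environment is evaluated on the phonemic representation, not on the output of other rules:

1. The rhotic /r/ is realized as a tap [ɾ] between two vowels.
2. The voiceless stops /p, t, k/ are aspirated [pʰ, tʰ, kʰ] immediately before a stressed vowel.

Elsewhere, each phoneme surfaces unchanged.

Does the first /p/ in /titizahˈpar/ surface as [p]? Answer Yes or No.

Rule 2 applies to /p/ (between /h/ and /a/: immediately before a stressed vowel) → [pʰ].
The actual realization is [pʰ], not [p].

No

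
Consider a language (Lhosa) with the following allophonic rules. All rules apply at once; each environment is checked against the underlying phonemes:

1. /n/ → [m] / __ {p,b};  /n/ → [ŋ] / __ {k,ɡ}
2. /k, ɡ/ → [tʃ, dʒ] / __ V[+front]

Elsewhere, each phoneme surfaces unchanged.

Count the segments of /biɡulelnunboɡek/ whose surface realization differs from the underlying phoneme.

Segments that undergo a rule: /n/ → [m] (rule 1); /ɡ/ → [dʒ] (rule 2).
All other segments surface unchanged.

2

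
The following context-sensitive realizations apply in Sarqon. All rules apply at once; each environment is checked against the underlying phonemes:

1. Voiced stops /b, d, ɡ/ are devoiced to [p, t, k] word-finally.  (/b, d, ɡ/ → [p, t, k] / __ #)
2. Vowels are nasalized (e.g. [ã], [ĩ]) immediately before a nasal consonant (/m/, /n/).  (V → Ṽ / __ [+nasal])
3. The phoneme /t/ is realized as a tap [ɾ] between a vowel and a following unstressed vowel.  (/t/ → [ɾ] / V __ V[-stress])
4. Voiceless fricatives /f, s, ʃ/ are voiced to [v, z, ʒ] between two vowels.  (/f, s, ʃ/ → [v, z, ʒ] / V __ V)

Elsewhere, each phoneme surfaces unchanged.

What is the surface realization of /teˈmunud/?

/t/ — word-initial; rule 3 does not apply here → [t].
/e/ (between /t/ and /m/) occurs before a nasal consonant → [ẽ] by rule 2.
/m/ (between /e/ and /u/): no rule targets it → [m].
/u/ — between /m/ and /n/, before a nasal consonant — surfaces as [ũ] (rule 2).
/n/ — not in any rule's target class → [n].
/u/ — between /n/ and /d/; rule 2 does not apply here → [u].
/d/ (word-final): word-finally, so rule 1 applies → [t].

[tẽˈmũnut]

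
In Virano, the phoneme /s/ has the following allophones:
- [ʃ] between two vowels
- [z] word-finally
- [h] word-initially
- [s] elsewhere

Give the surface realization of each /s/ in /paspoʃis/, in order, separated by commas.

Occurrence 1 (position 3): no conditioning environment matches → elsewhere allophone [s].
Occurrence 2 (position 8): word-finally → [z].

[s], [z]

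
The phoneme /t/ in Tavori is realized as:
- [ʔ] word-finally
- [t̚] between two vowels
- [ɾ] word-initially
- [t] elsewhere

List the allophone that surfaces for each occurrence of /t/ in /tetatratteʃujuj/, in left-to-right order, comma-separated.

[ɾ], [t̚], [t], [t], [t]

Occurrence 1 (position 1): word-initially → [ɾ].
Occurrence 2 (position 3): between two vowels → [t̚].
Occurrence 3 (position 5): no conditioning environment matches → elsewhere allophone [t].
Occurrence 4 (position 8): no conditioning environment matches → elsewhere allophone [t].
Occurrence 5 (position 9): no conditioning environment matches → elsewhere allophone [t].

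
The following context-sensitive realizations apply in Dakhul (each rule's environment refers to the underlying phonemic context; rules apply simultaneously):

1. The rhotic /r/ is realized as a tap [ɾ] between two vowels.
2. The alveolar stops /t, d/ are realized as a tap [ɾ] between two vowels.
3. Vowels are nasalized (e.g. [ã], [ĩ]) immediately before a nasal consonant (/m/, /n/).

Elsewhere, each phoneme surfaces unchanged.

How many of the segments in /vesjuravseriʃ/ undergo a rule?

Segments that undergo a rule: /r/ → [ɾ] (rule 1); /r/ → [ɾ] (rule 1).
All other segments surface unchanged.

2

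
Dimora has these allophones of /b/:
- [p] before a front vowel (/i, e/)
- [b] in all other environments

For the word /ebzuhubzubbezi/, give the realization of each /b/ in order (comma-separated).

Occurrence 1 (position 2): no conditioning environment matches → elsewhere allophone [b].
Occurrence 2 (position 7): no conditioning environment matches → elsewhere allophone [b].
Occurrence 3 (position 10): no conditioning environment matches → elsewhere allophone [b].
Occurrence 4 (position 11): before a front vowel (/i, e/) → [p].

[b], [b], [b], [p]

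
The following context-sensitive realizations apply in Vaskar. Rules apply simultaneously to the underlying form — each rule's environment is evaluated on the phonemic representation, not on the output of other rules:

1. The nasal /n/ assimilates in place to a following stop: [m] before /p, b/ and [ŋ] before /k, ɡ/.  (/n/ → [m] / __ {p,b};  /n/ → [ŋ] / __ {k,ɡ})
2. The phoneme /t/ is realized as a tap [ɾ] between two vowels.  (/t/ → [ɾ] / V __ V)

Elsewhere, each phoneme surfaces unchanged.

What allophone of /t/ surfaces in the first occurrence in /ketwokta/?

/t/ (between /e/ and /w/) fails the environment for rule 2, so it stays [t].

[t]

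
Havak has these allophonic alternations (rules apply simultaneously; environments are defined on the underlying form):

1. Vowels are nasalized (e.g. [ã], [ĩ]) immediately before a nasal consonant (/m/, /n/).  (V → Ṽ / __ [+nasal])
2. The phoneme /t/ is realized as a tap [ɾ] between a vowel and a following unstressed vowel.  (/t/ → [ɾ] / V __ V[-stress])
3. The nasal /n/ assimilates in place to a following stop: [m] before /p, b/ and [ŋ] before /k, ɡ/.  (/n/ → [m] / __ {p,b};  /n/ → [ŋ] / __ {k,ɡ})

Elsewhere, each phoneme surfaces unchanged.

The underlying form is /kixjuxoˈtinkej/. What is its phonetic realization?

/i/ — between /k/ and /x/; rule 1 does not apply here → [i].
/u/ (between /j/ and /x/) fails the environment for rule 1, so it stays [u].
/o/ (between /x/ and /t/) is in the target of rule 1 but the environment (before a nasal consonant) is not met → [o].
/t/ (between /o/ and /i/): rule 2 targets it, but not between a vowel and a following unstressed vowel → unchanged [t].
Rule 1 applies to /i/ (between /t/ and /n/: before a nasal consonant) → [ĩ].
/n/ — between /i/ and /k/, before a labial or velar stop — surfaces as [ŋ] (rule 3).
/e/ (between /k/ and /j/): rule 1 targets it, but not before a nasal consonant → unchanged [e].

[kixjuxoˈtĩŋkej]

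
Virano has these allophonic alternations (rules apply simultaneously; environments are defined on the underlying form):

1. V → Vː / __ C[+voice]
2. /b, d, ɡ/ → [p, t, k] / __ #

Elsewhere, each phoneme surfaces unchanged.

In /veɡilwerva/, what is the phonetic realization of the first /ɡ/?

/ɡ/ (between /e/ and /i/): rule 2 targets it, but not word-finally → unchanged [ɡ].

[ɡ]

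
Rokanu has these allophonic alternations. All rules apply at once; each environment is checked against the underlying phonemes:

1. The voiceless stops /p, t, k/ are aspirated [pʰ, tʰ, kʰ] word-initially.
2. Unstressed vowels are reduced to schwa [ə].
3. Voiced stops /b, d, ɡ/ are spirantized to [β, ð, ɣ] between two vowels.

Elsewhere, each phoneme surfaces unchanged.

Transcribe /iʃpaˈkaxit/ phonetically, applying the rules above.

/i/ (word-initial): in an unstressed syllable, so rule 2 applies → [ə].
/ʃ/ — not in any rule's target class → [ʃ].
/p/ (between /ʃ/ and /a/) fails the environment for rule 1, so it stays [p].
/a/ — between /p/ and /k/, in an unstressed syllable — surfaces as [ə] (rule 2).
/k/ — between /a/ and /a/; rule 1 does not apply here → [k].
/a/ — between /k/ and /x/; rule 2 does not apply here → [a].
/x/ (between /a/ and /i/) is unaffected → [x].
/i/ meets the environment for rule 2 (in an unstressed syllable) → [ə].
/t/ (word-final) fails the environment for rule 1, so it stays [t].

[əʃpəˈkaxət]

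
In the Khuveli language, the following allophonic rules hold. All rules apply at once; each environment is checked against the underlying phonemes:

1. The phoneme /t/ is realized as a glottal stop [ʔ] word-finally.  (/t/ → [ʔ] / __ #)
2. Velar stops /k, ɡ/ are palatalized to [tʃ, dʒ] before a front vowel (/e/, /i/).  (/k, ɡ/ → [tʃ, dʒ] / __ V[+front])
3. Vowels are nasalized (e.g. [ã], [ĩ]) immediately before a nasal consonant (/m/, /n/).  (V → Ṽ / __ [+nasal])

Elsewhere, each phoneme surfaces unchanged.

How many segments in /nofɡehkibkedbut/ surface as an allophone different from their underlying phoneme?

Segments that undergo a rule: /ɡ/ → [dʒ] (rule 2); /k/ → [tʃ] (rule 2); /k/ → [tʃ] (rule 2); /t/ → [ʔ] (rule 1).
All other segments surface unchanged.

4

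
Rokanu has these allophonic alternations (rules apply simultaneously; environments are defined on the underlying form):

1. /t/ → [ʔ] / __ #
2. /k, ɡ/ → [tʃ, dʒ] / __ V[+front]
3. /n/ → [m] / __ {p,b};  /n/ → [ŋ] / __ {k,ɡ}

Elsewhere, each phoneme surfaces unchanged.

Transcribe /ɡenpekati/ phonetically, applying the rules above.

Rule 2 applies to /ɡ/ (word-initial: before a front vowel) → [dʒ].
/e/ (between /ɡ/ and /n/): no rule targets it → [e].
/n/ (between /e/ and /p/) occurs before a labial or velar stop → [m] by rule 3.
/p/ (between /n/ and /e/): no rule targets it → [p].
/e/ — not in any rule's target class → [e].
/k/ (between /e/ and /a/): rule 2 targets it, but not before a front vowel → unchanged [k].
/a/ (between /k/ and /t/): no rule targets it → [a].
/t/ (between /a/ and /i/): rule 1 targets it, but not word-finally → unchanged [t].
/i/ stays [i].

[dʒempekati]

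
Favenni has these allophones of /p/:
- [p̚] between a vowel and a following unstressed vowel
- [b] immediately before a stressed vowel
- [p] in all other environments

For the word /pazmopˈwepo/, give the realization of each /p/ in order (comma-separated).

[p], [p], [p̚]

Occurrence 1 (position 1): no conditioning environment matches → elsewhere allophone [p].
Occurrence 2 (position 6): no conditioning environment matches → elsewhere allophone [p].
Occurrence 3 (position 9): between a vowel and a following unstressed vowel → [p̚].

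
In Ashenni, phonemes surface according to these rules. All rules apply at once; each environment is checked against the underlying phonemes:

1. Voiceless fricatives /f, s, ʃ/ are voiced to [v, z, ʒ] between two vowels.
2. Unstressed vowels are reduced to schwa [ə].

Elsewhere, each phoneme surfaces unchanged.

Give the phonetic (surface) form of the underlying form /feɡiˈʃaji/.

/f/ (word-initial) fails the environment for rule 1, so it stays [f].
/e/ — between /f/ and /ɡ/, in an unstressed syllable — surfaces as [ə] (rule 2).
/ɡ/ (between /e/ and /i/): no rule targets it → [ɡ].
Rule 2 applies to /i/ (between /ɡ/ and /ʃ/: in an unstressed syllable) → [ə].
/ʃ/ meets the environment for rule 1 (between two vowels) → [ʒ].
/a/ (between /ʃ/ and /j/) fails the environment for rule 2, so it stays [a].
/j/ — not in any rule's target class → [j].
/i/ — word-final, in an unstressed syllable — surfaces as [ə] (rule 2).

[fəɡəˈʒajə]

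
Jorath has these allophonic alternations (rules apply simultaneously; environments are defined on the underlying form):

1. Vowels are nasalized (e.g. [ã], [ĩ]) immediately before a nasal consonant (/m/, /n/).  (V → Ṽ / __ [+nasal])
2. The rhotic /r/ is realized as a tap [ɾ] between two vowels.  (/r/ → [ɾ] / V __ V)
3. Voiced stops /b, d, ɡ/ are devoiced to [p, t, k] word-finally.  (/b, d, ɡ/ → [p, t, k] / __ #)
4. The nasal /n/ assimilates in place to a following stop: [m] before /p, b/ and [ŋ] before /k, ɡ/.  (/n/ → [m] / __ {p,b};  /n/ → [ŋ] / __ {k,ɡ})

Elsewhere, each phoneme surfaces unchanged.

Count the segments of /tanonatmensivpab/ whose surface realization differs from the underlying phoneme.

4

Segments that undergo a rule: /a/ → [ã] (rule 1); /o/ → [õ] (rule 1); /e/ → [ẽ] (rule 1); /b/ → [p] (rule 3).
All other segments surface unchanged.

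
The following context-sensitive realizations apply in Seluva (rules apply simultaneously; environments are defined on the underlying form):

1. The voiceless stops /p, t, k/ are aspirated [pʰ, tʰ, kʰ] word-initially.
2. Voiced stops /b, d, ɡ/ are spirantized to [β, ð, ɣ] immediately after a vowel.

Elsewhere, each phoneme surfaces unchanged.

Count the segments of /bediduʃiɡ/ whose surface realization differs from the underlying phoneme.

Segments that undergo a rule: /d/ → [ð] (rule 2); /d/ → [ð] (rule 2); /ɡ/ → [ɣ] (rule 2).
All other segments surface unchanged.

3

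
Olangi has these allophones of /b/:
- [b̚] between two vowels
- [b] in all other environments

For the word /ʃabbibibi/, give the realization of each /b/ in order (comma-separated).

Occurrence 1 (position 3): no conditioning environment matches → elsewhere allophone [b].
Occurrence 2 (position 4): no conditioning environment matches → elsewhere allophone [b].
Occurrence 3 (position 6): between two vowels → [b̚].
Occurrence 4 (position 8): between two vowels → [b̚].

[b], [b], [b̚], [b̚]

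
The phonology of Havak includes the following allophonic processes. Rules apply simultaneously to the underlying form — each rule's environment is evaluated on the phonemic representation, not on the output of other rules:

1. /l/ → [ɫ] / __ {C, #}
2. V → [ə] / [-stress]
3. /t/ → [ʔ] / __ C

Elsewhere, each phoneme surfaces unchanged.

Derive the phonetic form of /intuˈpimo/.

/i/ (word-initial) occurs in an unstressed syllable → [ə] by rule 2.
/t/ (between /n/ and /u/): rule 3 targets it, but not immediately before a consonant → unchanged [t].
/u/ — between /t/ and /p/, in an unstressed syllable — surfaces as [ə] (rule 2).
/i/ (between /p/ and /m/) is in the target of rule 2 but the environment (in an unstressed syllable) is not met → [i].
/o/ meets the environment for rule 2 (in an unstressed syllable) → [ə].

[əntəˈpimə]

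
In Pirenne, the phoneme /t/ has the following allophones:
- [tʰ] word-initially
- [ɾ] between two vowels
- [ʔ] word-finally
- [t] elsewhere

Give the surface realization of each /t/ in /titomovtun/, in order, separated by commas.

[tʰ], [ɾ], [t]

Occurrence 1 (position 1): word-initially → [tʰ].
Occurrence 2 (position 3): between two vowels → [ɾ].
Occurrence 3 (position 8): no conditioning environment matches → elsewhere allophone [t].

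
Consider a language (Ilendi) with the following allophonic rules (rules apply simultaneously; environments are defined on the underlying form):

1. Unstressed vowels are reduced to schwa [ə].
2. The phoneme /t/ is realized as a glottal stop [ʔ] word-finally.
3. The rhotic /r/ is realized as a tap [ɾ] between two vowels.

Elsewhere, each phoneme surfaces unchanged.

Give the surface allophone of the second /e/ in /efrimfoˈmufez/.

/e/ (between /f/ and /z/): in an unstressed syllable, so rule 1 applies → [ə].

[ə]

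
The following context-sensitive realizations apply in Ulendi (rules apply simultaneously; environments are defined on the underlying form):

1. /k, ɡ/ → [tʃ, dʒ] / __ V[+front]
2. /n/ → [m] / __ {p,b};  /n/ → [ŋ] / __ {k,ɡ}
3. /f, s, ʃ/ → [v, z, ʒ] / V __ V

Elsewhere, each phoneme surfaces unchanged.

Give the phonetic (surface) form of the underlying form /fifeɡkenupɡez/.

/f/ — word-initial; rule 3 does not apply here → [f].
/i/ (between /f/ and /f/) is unaffected → [i].
Rule 3 applies to /f/ (between /i/ and /e/: between two vowels) → [v].
/e/ — not in any rule's target class → [e].
/ɡ/ (between /e/ and /k/) fails the environment for rule 1, so it stays [ɡ].
/k/ meets the environment for rule 1 (before a front vowel) → [tʃ].
/e/ — not in any rule's target class → [e].
/n/ (between /e/ and /u/): rule 2 targets it, but not before a labial or velar stop → unchanged [n].
/u/ stays [u].
/p/ — not in any rule's target class → [p].
/ɡ/ — between /p/ and /e/, before a front vowel — surfaces as [dʒ] (rule 1).
/e/ (between /ɡ/ and /z/) is unaffected → [e].
/z/ (word-final) is unaffected → [z].

[fiveɡtʃenupdʒez]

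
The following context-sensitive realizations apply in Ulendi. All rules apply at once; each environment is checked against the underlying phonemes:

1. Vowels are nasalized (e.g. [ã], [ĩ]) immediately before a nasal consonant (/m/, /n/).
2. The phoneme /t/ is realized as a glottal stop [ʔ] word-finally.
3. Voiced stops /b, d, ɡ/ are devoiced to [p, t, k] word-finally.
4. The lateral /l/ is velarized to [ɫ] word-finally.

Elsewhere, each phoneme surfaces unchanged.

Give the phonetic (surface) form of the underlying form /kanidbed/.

[kãnidbet]

Rule 1 applies to /a/ (between /k/ and /n/: before a nasal consonant) → [ã].
/i/ (between /n/ and /d/) fails the environment for rule 1, so it stays [i].
/d/ (between /i/ and /b/): rule 3 targets it, but not word-finally → unchanged [d].
/b/ (between /d/ and /e/): rule 3 targets it, but not word-finally → unchanged [b].
/e/ (between /b/ and /d/) is in the target of rule 1 but the environment (before a nasal consonant) is not met → [e].
/d/ — word-final, word-finally — surfaces as [t] (rule 3).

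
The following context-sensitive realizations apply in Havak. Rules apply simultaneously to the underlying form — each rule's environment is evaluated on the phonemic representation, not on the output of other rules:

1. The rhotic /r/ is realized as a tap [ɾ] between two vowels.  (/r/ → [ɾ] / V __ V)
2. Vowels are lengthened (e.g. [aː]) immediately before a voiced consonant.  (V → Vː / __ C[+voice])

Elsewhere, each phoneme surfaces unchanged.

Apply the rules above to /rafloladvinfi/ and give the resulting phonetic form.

[rafloːlaːdviːnfi]

/r/ (word-initial) is in the target of rule 1 but the environment (between two vowels) is not met → [r].
/a/ — between /r/ and /f/; rule 2 does not apply here → [a].
/f/ (between /a/ and /l/) is unaffected → [f].
/l/ (between /f/ and /o/) is unaffected → [l].
/o/ (between /l/ and /l/): before a voiced consonant, so rule 2 applies → [oː].
/l/ — not in any rule's target class → [l].
/a/ — between /l/ and /d/, before a voiced consonant — surfaces as [aː] (rule 2).
/d/ (between /a/ and /v/): no rule targets it → [d].
/v/ (between /d/ and /i/): no rule targets it → [v].
/i/ meets the environment for rule 2 (before a voiced consonant) → [iː].
/n/ (between /i/ and /f/): no rule targets it → [n].
/f/ — not in any rule's target class → [f].
/i/ (word-final) fails the environment for rule 2, so it stays [i].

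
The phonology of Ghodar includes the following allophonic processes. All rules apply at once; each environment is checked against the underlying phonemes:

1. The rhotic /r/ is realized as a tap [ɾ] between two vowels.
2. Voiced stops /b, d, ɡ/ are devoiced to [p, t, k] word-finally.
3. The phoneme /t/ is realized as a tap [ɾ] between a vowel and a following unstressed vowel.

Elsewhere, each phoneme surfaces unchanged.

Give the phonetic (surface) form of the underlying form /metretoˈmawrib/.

/m/ (word-initial): no rule targets it → [m].
/e/ stays [e].
/t/ (between /e/ and /r/) is in the target of rule 3 but the environment (between a vowel and a following unstressed vowel) is not met → [t].
/r/ (between /t/ and /e/) is in the target of rule 1 but the environment (between two vowels) is not met → [r].
/e/ stays [e].
/t/ (between /e/ and /o/): between a vowel and a following unstressed vowel, so rule 3 applies → [ɾ].
/o/ (between /t/ and /m/) is unaffected → [o].
/m/ stays [m].
/a/ (between /m/ and /w/): no rule targets it → [a].
/w/ — not in any rule's target class → [w].
/r/ (between /w/ and /i/) is in the target of rule 1 but the environment (between two vowels) is not met → [r].
/i/ (between /r/ and /b/): no rule targets it → [i].
Rule 2 applies to /b/ (word-final: word-finally) → [p].

[metreɾoˈmawrip]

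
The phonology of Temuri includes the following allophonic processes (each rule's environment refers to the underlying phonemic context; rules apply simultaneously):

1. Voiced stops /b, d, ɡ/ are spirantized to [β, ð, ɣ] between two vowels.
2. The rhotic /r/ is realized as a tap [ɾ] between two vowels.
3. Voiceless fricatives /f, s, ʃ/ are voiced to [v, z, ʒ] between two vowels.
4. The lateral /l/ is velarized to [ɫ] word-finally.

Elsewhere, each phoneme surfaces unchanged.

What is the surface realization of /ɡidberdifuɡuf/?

/ɡ/ (word-initial): rule 1 targets it, but not between two vowels → unchanged [ɡ].
/i/ stays [i].
/d/ — between /i/ and /b/; rule 1 does not apply here → [d].
/b/ (between /d/ and /e/) is in the target of rule 1 but the environment (between two vowels) is not met → [b].
/e/ stays [e].
/r/ (between /e/ and /d/) fails the environment for rule 2, so it stays [r].
/d/ (between /r/ and /i/) is in the target of rule 1 but the environment (between two vowels) is not met → [d].
/i/ stays [i].
Rule 3 applies to /f/ (between /i/ and /u/: between two vowels) → [v].
/u/ (between /f/ and /ɡ/) is unaffected → [u].
/ɡ/ meets the environment for rule 1 (between two vowels) → [ɣ].
/u/ (between /ɡ/ and /f/) is unaffected → [u].
/f/ (word-final) fails the environment for rule 3, so it stays [f].

[ɡidberdivuɣuf]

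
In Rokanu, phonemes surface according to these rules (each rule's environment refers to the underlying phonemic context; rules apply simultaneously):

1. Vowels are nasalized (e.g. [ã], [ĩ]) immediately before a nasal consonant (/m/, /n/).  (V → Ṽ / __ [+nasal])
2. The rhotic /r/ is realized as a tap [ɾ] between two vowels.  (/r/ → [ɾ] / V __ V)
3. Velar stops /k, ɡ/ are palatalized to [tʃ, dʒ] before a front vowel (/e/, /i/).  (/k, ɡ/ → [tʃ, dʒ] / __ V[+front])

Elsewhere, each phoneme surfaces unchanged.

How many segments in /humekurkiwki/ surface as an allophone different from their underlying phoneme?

3

Segments that undergo a rule: /u/ → [ũ] (rule 1); /k/ → [tʃ] (rule 3); /k/ → [tʃ] (rule 3).
All other segments surface unchanged.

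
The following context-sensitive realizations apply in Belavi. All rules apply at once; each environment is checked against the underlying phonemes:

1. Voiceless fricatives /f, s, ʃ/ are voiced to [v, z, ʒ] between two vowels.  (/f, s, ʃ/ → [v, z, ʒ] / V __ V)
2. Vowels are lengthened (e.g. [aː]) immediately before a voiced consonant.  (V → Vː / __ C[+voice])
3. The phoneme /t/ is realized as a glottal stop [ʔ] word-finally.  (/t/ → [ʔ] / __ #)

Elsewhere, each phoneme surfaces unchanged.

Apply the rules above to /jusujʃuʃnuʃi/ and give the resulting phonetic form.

[juzuːjʃuʃnuʒi]

/u/ (between /j/ and /s/): rule 2 targets it, but not before a voiced consonant → unchanged [u].
/s/ meets the environment for rule 1 (between two vowels) → [z].
Rule 2 applies to /u/ (between /s/ and /j/: before a voiced consonant) → [uː].
/ʃ/ (between /j/ and /u/): rule 1 targets it, but not between two vowels → unchanged [ʃ].
/u/ — between /ʃ/ and /ʃ/; rule 2 does not apply here → [u].
/ʃ/ (between /u/ and /n/) fails the environment for rule 1, so it stays [ʃ].
/u/ — between /n/ and /ʃ/; rule 2 does not apply here → [u].
/ʃ/ (between /u/ and /i/): between two vowels, so rule 1 applies → [ʒ].
/i/ (word-final): rule 2 targets it, but not before a voiced consonant → unchanged [i].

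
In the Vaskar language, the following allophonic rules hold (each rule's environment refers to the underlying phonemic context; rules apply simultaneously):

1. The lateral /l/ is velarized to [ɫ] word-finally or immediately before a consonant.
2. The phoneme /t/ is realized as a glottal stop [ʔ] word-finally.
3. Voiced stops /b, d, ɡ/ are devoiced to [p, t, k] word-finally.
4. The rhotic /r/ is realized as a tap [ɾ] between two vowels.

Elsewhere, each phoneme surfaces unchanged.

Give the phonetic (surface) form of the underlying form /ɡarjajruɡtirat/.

[ɡarjajruɡtiɾaʔ]

/ɡ/ (word-initial): rule 3 targets it, but not word-finally → unchanged [ɡ].
/a/ — not in any rule's target class → [a].
/r/ (between /a/ and /j/): rule 4 targets it, but not between two vowels → unchanged [r].
/j/ — not in any rule's target class → [j].
/a/ (between /j/ and /j/): no rule targets it → [a].
/j/ (between /a/ and /r/): no rule targets it → [j].
/r/ (between /j/ and /u/) is in the target of rule 4 but the environment (between two vowels) is not met → [r].
/u/ (between /r/ and /ɡ/): no rule targets it → [u].
/ɡ/ (between /u/ and /t/) fails the environment for rule 3, so it stays [ɡ].
/t/ (between /ɡ/ and /i/) fails the environment for rule 2, so it stays [t].
/i/ — not in any rule's target class → [i].
/r/ (between /i/ and /a/): between two vowels, so rule 4 applies → [ɾ].
/a/ stays [a].
/t/ (word-final) occurs word-finally → [ʔ] by rule 2.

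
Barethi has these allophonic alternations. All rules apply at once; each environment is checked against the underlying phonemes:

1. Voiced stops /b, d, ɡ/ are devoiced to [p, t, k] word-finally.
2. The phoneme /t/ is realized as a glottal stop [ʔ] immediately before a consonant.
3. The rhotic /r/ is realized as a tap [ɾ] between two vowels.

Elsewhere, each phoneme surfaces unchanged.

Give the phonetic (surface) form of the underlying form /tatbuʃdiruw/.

/t/ — word-initial; rule 2 does not apply here → [t].
/a/ (between /t/ and /t/): no rule targets it → [a].
/t/ — between /a/ and /b/, immediately before a consonant — surfaces as [ʔ] (rule 2).
/b/ (between /t/ and /u/) is in the target of rule 1 but the environment (word-finally) is not met → [b].
/u/ (between /b/ and /ʃ/): no rule targets it → [u].
/ʃ/ — not in any rule's target class → [ʃ].
/d/ (between /ʃ/ and /i/): rule 1 targets it, but not word-finally → unchanged [d].
/i/ — not in any rule's target class → [i].
/r/ (between /i/ and /u/) occurs between two vowels → [ɾ] by rule 3.
/u/ — not in any rule's target class → [u].
/w/ (word-final) is unaffected → [w].

[taʔbuʃdiɾuw]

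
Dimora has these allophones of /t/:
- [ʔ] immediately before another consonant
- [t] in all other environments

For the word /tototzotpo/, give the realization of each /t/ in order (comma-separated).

Occurrence 1 (position 1): no conditioning environment matches → elsewhere allophone [t].
Occurrence 2 (position 3): no conditioning environment matches → elsewhere allophone [t].
Occurrence 3 (position 5): immediately before another consonant → [ʔ].
Occurrence 4 (position 8): immediately before another consonant → [ʔ].

[t], [t], [ʔ], [ʔ]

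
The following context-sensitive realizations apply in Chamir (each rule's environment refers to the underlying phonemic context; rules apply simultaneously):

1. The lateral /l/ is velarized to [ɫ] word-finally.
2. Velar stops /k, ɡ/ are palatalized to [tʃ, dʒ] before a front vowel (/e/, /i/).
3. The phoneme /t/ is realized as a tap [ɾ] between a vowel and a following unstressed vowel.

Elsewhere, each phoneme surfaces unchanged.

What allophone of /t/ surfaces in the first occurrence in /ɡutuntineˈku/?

[ɾ]

/t/ (between /u/ and /u/): between a vowel and a following unstressed vowel, so rule 3 applies → [ɾ].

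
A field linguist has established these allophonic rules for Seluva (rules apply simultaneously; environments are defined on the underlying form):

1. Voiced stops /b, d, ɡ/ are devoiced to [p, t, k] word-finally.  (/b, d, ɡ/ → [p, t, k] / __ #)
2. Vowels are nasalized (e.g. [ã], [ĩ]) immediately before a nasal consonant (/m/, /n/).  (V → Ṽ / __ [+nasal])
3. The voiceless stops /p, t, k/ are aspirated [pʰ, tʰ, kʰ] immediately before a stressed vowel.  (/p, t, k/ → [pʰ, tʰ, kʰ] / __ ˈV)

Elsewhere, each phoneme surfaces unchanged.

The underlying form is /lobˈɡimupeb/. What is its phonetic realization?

/l/ stays [l].
/o/ — between /l/ and /b/; rule 2 does not apply here → [o].
/b/ (between /o/ and /ɡ/) is in the target of rule 1 but the environment (word-finally) is not met → [b].
/ɡ/ (between /b/ and /i/): rule 1 targets it, but not word-finally → unchanged [ɡ].
/i/ (between /ɡ/ and /m/): before a nasal consonant, so rule 2 applies → [ĩ].
/m/ (between /i/ and /u/) is unaffected → [m].
/u/ — between /m/ and /p/; rule 2 does not apply here → [u].
/p/ (between /u/ and /e/) is in the target of rule 3 but the environment (immediately before a stressed vowel) is not met → [p].
/e/ (between /p/ and /b/): rule 2 targets it, but not before a nasal consonant → unchanged [e].
/b/ meets the environment for rule 1 (word-finally) → [p].

[lobˈɡĩmupep]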